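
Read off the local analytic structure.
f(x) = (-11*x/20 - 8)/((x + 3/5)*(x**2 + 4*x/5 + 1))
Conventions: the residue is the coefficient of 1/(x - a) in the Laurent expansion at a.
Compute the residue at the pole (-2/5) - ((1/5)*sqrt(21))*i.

The factor x**2 + 4*x/5 + 1 splits as (x - a)(x - a') with a = (-2/5) - ((1/5)*sqrt(21))*i, a' = (-2/5) + ((1/5)*sqrt(21))*i. At the order-1 pole a set g(x) = (x - a)*f(x) = [(-11*x/20 - 8)/(x + 3/5)] / (x - a').
Simple pole: residue = g(a) at a = (-2/5) - ((1/5)*sqrt(21))*i, which is (767/176) - ((1009/3696)*sqrt(21))*i.

The residue is (767/176) - ((1009/3696)*sqrt(21))*i.


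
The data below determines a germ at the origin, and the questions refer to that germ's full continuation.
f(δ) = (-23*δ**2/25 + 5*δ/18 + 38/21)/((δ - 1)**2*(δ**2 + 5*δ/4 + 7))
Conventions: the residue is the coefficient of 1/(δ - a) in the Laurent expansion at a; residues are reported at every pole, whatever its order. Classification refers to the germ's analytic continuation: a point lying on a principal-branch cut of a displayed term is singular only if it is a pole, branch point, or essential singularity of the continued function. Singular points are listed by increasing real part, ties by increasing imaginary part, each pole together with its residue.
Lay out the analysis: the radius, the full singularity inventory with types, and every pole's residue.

Denominator factor (δ**2 + 5*δ/4 + 7): discriminant -423/16, complex-conjugate roots (-5/8) + ((3/8)*sqrt(47))*i and (-5/8) - ((3/8)*sqrt(47))*i; poles of order 1, moduli sqrt(7) and sqrt(7).
Denominator factor (δ - 1)^2: pole of order 2 at 1, modulus 1.
The radius of convergence is the smallest modulus among the singular points: 1.
The factor δ**2 + 5*δ/4 + 7 splits as (δ - a)(δ - a') with a = (-5/8) - ((3/8)*sqrt(47))*i, a' = (-5/8) + ((3/8)*sqrt(47))*i. At the order-1 pole a set g(δ) = (δ - a)*f(δ) = [(-23*δ**2/25 + 5*δ/18 + 38/21)/(δ - 1)**2] / (δ - a').
Simple pole: residue = g(a) at a = (-5/8) - ((3/8)*sqrt(47))*i, which is (25542/239575) - ((6034702/304020675)*sqrt(47))*i.
The factor δ**2 + 5*δ/4 + 7 splits as (δ - a)(δ - a') with a = (-5/8) + ((3/8)*sqrt(47))*i, a' = (-5/8) - ((3/8)*sqrt(47))*i. At the order-1 pole a set g(δ) = (δ - a)*f(δ) = [(-23*δ**2/25 + 5*δ/18 + 38/21)/(δ - 1)**2] / (δ - a').
Simple pole: residue = g(a) at a = (-5/8) + ((3/8)*sqrt(47))*i, which is (25542/239575) + ((6034702/304020675)*sqrt(47))*i.
At the order-2 pole 1 set g(δ) = (δ - (1))^2*f(δ) = (-23*δ**2/25 + 5*δ/18 + 38/21)/(δ**2 + 5*δ/4 + 7).
Order-2 pole: residue = g'(a); g'(1) = -51084/239575, so the residue is -51084/239575.
List the singular points by increasing real part (a conjugate pair: the negative imaginary part first).

Radius of convergence at 0: 1.
At (-5/8) - ((3/8)*sqrt(47))*i: a pole of order 1; residue (25542/239575) - ((6034702/304020675)*sqrt(47))*i.
At (-5/8) + ((3/8)*sqrt(47))*i: a pole of order 1; residue (25542/239575) + ((6034702/304020675)*sqrt(47))*i.
At 1: a pole of order 2; residue -51084/239575.


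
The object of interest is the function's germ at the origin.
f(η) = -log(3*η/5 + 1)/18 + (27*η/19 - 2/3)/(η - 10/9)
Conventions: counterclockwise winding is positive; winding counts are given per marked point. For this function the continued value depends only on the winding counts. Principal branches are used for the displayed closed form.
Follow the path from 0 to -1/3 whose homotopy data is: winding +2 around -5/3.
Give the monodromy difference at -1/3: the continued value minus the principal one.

Continued minus principal equals -(2/9)*pi*i.

The rational part is single-valued and drops out of the difference; each branch term changes only by its own monodromy.
(-1/18)*log(1 - η/(-5/3)): each positive loop around -5/3 adds 2*pi*i to the log, so winding +2 contributes (-1/18)*(2)*2*pi*i = -(2/9)*pi*i.
Summing the contributions at η = -1/3 gives -(2/9)*pi*i.


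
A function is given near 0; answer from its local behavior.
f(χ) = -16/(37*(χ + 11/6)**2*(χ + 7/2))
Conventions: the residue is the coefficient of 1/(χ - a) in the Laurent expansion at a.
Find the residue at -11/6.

The residue is 144/925.

At the order-2 pole -11/6 set g(χ) = (χ - (-11/6))^2*f(χ) = -16/(37*(χ + 7/2)).
Order-2 pole: residue = g'(a); g'(-11/6) = 144/925, so the residue is 144/925.


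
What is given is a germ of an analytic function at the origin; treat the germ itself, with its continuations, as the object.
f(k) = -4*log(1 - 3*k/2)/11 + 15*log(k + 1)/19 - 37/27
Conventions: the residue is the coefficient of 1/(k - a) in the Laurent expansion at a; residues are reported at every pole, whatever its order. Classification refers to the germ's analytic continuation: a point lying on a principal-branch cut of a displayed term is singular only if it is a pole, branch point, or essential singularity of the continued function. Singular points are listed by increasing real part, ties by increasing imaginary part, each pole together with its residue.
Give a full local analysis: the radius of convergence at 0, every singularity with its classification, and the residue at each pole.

Branch term (15/19)*log(1 - k/(-1)): its argument vanishes at k = -1, a logarithmic branch point, modulus 1.
Branch term (-4/11)*log(1 - k/(2/3)): its argument vanishes at k = 2/3, a logarithmic branch point, modulus 2/3.
The radius of convergence is the smallest modulus among the singular points: 2/3.
List the singular points by increasing real part (a conjugate pair: the negative imaginary part first).

Radius of convergence at 0: 2/3.
At -1: a logarithmic branch point.
At 2/3: a logarithmic branch point.


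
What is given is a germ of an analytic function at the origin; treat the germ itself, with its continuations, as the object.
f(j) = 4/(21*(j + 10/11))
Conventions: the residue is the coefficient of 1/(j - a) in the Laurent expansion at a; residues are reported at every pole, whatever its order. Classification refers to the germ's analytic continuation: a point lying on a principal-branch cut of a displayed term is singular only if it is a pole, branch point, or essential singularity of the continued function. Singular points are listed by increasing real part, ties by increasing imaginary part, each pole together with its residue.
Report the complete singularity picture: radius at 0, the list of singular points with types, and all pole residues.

Radius of convergence at 0: 10/11.
At -10/11: a pole of order 1; residue 4/21.

Denominator factor (j + 10/11): pole of order 1 at -10/11, modulus 10/11.
The radius of convergence is the smallest modulus among the singular points: 10/11.
At the order-1 pole -10/11 set g(j) = (j - (-10/11))*f(j) = 4/21.
Simple pole: residue = g(a) at a = -10/11, which is 4/21.


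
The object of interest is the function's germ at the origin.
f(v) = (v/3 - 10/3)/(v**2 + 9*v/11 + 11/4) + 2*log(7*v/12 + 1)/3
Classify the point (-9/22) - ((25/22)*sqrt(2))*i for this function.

The point is a pole of order 1.

The denominator factor v**2 + 9*v/11 + 11/4 vanishes at (-9/22) - ((25/22)*sqrt(2))*i and appears to the power 1; the numerator there equals (-229/66) - ((25/66)*sqrt(2))*i, nonzero, and no other factor vanishes.
The branch terms are analytic at this point.
Hence a pole whose order is the multiplicity, 1.


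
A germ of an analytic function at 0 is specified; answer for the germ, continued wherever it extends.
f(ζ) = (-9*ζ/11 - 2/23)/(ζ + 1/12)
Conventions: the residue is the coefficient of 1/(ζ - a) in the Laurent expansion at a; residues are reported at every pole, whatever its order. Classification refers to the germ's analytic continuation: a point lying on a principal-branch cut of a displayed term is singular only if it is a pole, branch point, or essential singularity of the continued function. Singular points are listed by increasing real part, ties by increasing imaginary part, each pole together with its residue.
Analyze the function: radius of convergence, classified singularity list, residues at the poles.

Radius of convergence at 0: 1/12.
At -1/12: a pole of order 1; residue -19/1012.

Denominator factor (ζ + 1/12): pole of order 1 at -1/12, modulus 1/12.
The radius of convergence is the smallest modulus among the singular points: 1/12.
At the order-1 pole -1/12 set g(ζ) = (ζ - (-1/12))*f(ζ) = -9*ζ/11 - 2/23.
Simple pole: residue = g(a) at a = -1/12, which is -19/1012.


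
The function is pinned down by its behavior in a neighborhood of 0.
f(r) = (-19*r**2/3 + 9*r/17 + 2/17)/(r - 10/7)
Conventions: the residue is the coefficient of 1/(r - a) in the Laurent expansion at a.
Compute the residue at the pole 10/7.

The residue is -30116/2499.

At the order-1 pole 10/7 set g(r) = (r - (10/7))*f(r) = -19*r**2/3 + 9*r/17 + 2/17.
Simple pole: residue = g(a) at a = 10/7, which is -30116/2499.


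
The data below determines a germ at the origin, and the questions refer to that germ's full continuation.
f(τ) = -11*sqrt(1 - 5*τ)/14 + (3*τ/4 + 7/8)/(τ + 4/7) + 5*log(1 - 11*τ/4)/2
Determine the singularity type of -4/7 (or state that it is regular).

The point is a pole of order 1.

The denominator factor τ + 4/7 vanishes at -4/7 and appears to the power 1; the numerator there equals 25/56, nonzero, and no other factor vanishes.
The branch terms are analytic at this point.
Hence a pole whose order is the multiplicity, 1.


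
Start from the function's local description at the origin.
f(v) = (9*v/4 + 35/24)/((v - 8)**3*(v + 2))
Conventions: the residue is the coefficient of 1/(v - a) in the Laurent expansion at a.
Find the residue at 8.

The residue is -73/24000.

At the order-3 pole 8 set g(v) = (v - (8))^3*f(v) = (9*v/4 + 35/24)/(v + 2).
Order-3 pole: residue = g''(a)/2; g''(8) = -73/12000, so the residue is -73/24000.


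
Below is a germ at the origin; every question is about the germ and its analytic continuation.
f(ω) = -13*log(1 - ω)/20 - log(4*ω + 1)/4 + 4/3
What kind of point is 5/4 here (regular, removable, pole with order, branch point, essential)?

The point is a regular point.

There is no denominator, hence no pole anywhere.
Branch term log(1 - ω/(1)): argument at 5/4 is -1/4, nonzero, so 5/4 is not its branch point (a point on a principal cut is still regular for the continued germ).
Branch term log(1 - ω/(-1/4)): argument at 5/4 is 6, nonzero, so 5/4 is not its branch point (a point on a principal cut is still regular for the continued germ).
So the germ continues analytically to 5/4.


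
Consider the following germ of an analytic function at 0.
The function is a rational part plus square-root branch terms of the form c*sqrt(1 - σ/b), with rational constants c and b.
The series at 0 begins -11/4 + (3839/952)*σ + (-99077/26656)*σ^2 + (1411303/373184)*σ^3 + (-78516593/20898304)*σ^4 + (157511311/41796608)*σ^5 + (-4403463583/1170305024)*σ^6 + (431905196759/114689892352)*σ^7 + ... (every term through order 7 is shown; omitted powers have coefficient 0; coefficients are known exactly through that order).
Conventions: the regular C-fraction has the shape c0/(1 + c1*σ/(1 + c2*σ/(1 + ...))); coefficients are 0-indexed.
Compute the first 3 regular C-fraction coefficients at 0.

Taylor coefficients (read off): a_0 = -11/4, a_1 = 3839/952, a_2 = -99077/26656.
c0 = a_0 = -11/4. Peel one level at a time: if S = 1 + c*σ/S' with S'(0) = 1, then c is the σ-coefficient of S and S' = c*σ/(S - 1).
S_1 = c0/f = 1 + (349/238)*σ + (90483/113288)*σ^2 + ...; c1 = 349/238.
S_2 = c1*σ/(S_1 - 1) = 1 + (-90483/166124)*σ + ...; c2 = -90483/166124.

The regular C-fraction coefficients are [-11/4, 349/238, -90483/166124].


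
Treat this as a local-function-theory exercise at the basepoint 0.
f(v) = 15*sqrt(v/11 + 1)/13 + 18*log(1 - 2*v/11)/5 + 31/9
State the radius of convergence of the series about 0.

The radius of convergence is 11/2.

Branch term (18/5)*log(1 - v/(11/2)): its argument vanishes at v = 11/2, a logarithmic branch point, modulus 11/2.
Branch term (15/13)*sqrt(1 - v/(-11)): its argument vanishes at v = -11, a square-root branch point, modulus 11.
The radius of convergence is the smallest modulus among the singular points: 11/2.


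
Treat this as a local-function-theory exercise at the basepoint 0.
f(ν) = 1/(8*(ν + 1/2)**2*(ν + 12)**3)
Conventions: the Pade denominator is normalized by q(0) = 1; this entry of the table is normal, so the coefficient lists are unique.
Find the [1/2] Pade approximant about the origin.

The Pade approximant has numerator coefficients [1/3456, -1873/29984256]; denominator coefficients [1, 8750/2169, 71201/17352].

Taylor coefficients needed (expand at 0): a_0 = 1/3456, a_1 = -17/13824, a_2 = 313/82944, a_3 = -30389/2985984.
Write the denominator as Q(ν) = 1 + q1*ν + q2*ν^2. Requiring Q*f - P = O(ν^4) with deg P <= 1 kills the coefficients of ν^2..ν^3 in Q*f:
  ν^2: a_2 + q1*a_1 + q2*a_0 = 0, i.e. 313/82944 + (-17/13824)*q1 + (1/3456)*q2 = 0.
  ν^3: a_3 + q1*a_2 + q2*a_1 = 0, i.e. -30389/2985984 + (313/82944)*q1 + (-17/13824)*q2 = 0.
Solving this linear system: q1 = 8750/2169, q2 = 71201/17352.
The numerator is Q*f truncated at degree 1: P0 = a_0 = 1/3456; P1 = a_1 + q1*a_0 = -1873/29984256.


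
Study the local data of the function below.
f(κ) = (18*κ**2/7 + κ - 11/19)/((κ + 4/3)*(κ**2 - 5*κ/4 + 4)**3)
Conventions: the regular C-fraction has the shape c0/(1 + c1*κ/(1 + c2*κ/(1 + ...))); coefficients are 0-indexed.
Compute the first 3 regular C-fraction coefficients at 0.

Taylor coefficients (expand at 0): a_0 = -33/4864, a_1 = 813/77824, a_2 = 149913/4358144.
c0 = a_0 = -33/4864. Peel one level at a time: if S = 1 + c*κ/S' with S'(0) = 1, then c is the κ-coefficient of S and S' = c*κ/(S - 1).
S_1 = c0/f = 1 + (271/176)*κ + (1613449/216832)*κ^2 + ...; c1 = 271/176.
S_2 = c1*κ/(S_1 - 1) = 1 + (-1613449/333872)*κ + ...; c2 = -1613449/333872.

The regular C-fraction coefficients are [-33/4864, 271/176, -1613449/333872].


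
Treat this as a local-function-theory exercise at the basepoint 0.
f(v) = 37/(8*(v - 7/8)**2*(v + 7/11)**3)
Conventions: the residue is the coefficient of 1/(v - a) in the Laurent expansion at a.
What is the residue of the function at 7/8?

At the order-2 pole 7/8 set g(v) = (v - (7/8))^2*f(v) = 37/(8*(v + 7/11)**3).
Order-2 pole: residue = g'(a); g'(7/8) = -832077312/312900721, so the residue is -832077312/312900721.

The residue is -832077312/312900721.


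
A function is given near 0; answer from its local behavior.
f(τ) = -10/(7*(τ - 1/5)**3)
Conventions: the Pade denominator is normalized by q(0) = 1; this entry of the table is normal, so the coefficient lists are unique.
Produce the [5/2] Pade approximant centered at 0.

The Pade approximant has numerator coefficients [1250/7, 31250/49, 312500/147, 312500/49, 781250/49, 3906250/147]; denominator coefficients [1, -80/7, 100/3].

Taylor coefficients needed (expand at 0): a_0 = 1250/7, a_1 = 18750/7, a_2 = 187500/7, a_3 = 1562500/7, a_4 = 11718750/7, a_5 = 11718750, a_6 = 78125000, a_7 = 3515625000/7.
Write the denominator as Q(τ) = 1 + q1*τ + q2*τ^2. Requiring Q*f - P = O(τ^8) with deg P <= 5 kills the coefficients of τ^6..τ^7 in Q*f:
  τ^6: a_6 + q1*a_5 + q2*a_4 = 0, i.e. 78125000 + (11718750)*q1 + (11718750/7)*q2 = 0.
  τ^7: a_7 + q1*a_6 + q2*a_5 = 0, i.e. 3515625000/7 + (78125000)*q1 + (11718750)*q2 = 0.
Solving this linear system: q1 = -80/7, q2 = 100/3.
The numerator is Q*f truncated at degree 5: P0 = a_0 = 1250/7; P1 = a_1 + q1*a_0 = 31250/49; P2 = a_2 + q1*a_1 + q2*a_0 = 312500/147; P3 = a_3 + q1*a_2 + q2*a_1 = 312500/49; P4 = a_4 + q1*a_3 + q2*a_2 = 781250/49; P5 = a_5 + q1*a_4 + q2*a_3 = 3906250/147.


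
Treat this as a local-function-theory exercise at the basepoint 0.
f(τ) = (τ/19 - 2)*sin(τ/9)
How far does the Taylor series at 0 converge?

The factor sin(τ/9) is entire and contributes no finite singular point.
The polynomial part has no poles.
No finite singular points: the Taylor series at 0 converges everywhere.

The radius of convergence is infinite.


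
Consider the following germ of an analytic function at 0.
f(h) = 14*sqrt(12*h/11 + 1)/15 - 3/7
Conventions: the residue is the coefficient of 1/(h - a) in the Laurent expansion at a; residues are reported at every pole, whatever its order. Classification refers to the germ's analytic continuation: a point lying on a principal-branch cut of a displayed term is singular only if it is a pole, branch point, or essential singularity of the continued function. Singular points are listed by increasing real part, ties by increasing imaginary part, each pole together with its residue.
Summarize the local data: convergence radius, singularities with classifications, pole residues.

Radius of convergence at 0: 11/12.
At -11/12: an algebraic (square-root) branch point.

Branch term (14/15)*sqrt(1 - h/(-11/12)): its argument vanishes at h = -11/12, a square-root branch point, modulus 11/12.
The radius of convergence is the smallest modulus among the singular points: 11/12.


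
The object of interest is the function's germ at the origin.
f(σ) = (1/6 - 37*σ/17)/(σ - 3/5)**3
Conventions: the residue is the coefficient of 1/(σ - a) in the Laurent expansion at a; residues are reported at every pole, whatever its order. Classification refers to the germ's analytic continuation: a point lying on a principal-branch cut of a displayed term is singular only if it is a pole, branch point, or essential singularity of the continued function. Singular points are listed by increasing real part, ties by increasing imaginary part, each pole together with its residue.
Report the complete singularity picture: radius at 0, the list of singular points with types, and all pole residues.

Denominator factor (σ - 3/5)^3: pole of order 3 at 3/5, modulus 3/5.
The radius of convergence is the smallest modulus among the singular points: 3/5.
At the order-3 pole 3/5 set g(σ) = (σ - (3/5))^3*f(σ) = 1/6 - 37*σ/17.
Order-3 pole: residue = g''(a)/2; g''(3/5) = 0, so the residue is 0.

Radius of convergence at 0: 3/5.
At 3/5: a pole of order 3; residue 0.


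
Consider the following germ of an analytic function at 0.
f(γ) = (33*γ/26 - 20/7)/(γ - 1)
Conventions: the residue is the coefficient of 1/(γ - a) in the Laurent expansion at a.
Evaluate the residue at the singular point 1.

At the order-1 pole 1 set g(γ) = (γ - (1))*f(γ) = 33*γ/26 - 20/7.
Simple pole: residue = g(a) at a = 1, which is -289/182.

The residue is -289/182.


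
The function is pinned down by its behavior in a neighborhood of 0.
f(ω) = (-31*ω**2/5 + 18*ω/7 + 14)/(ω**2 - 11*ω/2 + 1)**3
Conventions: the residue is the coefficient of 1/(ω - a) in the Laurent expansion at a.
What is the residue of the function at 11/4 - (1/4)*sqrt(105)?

The residue is (27448/13505625)*sqrt(105).

The factor ω**2 - 11*ω/2 + 1 splits as (ω - a)(ω - a') with a = 11/4 - (1/4)*sqrt(105), a' = 11/4 + (1/4)*sqrt(105). At the order-3 pole a set g(ω) = (ω - a)^3*f(ω) = [-31*ω**2/5 + 18*ω/7 + 14] / (ω - a')^3.
Order-3 pole: residue = g''(a)/2; g''(11/4 - (1/4)*sqrt(105)) = (54896/13505625)*sqrt(105), so the residue is (27448/13505625)*sqrt(105).


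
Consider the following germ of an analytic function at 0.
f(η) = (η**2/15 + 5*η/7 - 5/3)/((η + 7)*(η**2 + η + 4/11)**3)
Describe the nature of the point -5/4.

The point is a regular point.

Denominator factors: η + 7 = 23/4 at η = -5/4; η**2 + η + 4/11 = 119/176 at η = -5/4 — none vanishes.
So the germ continues analytically to -5/4.


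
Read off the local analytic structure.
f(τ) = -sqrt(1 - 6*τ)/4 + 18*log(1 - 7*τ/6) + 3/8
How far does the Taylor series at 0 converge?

Branch term (-1/4)*sqrt(1 - τ/(1/6)): its argument vanishes at τ = 1/6, a square-root branch point, modulus 1/6.
Branch term (18)*log(1 - τ/(6/7)): its argument vanishes at τ = 6/7, a logarithmic branch point, modulus 6/7.
The radius of convergence is the smallest modulus among the singular points: 1/6.

The radius of convergence is 1/6.


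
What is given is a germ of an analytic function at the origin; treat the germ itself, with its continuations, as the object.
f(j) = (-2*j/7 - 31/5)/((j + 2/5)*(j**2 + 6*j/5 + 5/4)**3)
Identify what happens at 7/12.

The point is a regular point.

Denominator factors: j + 2/5 = 59/60 at j = 7/12; j**2 + 6*j/5 + 5/4 = 1649/720 at j = 7/12 — none vanishes.
So the germ continues analytically to 7/12.


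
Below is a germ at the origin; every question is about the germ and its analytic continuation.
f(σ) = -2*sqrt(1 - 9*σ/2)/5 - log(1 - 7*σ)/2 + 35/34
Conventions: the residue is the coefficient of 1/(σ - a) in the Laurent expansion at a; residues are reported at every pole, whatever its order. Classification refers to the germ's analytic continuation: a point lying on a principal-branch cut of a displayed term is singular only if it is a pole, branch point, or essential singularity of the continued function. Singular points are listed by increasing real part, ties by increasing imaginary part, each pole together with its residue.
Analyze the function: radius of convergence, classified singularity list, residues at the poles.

Radius of convergence at 0: 1/7.
At 1/7: a logarithmic branch point.
At 2/9: an algebraic (square-root) branch point.

Branch term (-1/2)*log(1 - σ/(1/7)): its argument vanishes at σ = 1/7, a logarithmic branch point, modulus 1/7.
Branch term (-2/5)*sqrt(1 - σ/(2/9)): its argument vanishes at σ = 2/9, a square-root branch point, modulus 2/9.
The radius of convergence is the smallest modulus among the singular points: 1/7.
List the singular points by increasing real part (a conjugate pair: the negative imaginary part first).


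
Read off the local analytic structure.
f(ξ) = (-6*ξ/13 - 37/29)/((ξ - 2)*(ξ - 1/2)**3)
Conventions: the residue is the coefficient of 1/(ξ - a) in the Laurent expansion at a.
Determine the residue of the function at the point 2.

At the order-1 pole 2 set g(ξ) = (ξ - (2))*f(ξ) = (-6*ξ/13 - 37/29)/(ξ - 1/2)**3.
Simple pole: residue = g(a) at a = 2, which is -6632/10179.

The residue is -6632/10179.


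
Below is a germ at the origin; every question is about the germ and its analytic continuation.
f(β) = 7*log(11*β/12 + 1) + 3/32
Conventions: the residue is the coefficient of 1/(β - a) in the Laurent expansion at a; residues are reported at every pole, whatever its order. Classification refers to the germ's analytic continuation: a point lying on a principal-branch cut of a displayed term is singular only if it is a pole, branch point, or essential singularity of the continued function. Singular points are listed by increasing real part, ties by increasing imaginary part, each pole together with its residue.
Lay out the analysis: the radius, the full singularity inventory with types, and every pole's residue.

Branch term (7)*log(1 - β/(-12/11)): its argument vanishes at β = -12/11, a logarithmic branch point, modulus 12/11.
The radius of convergence is the smallest modulus among the singular points: 12/11.

Radius of convergence at 0: 12/11.
At -12/11: a logarithmic branch point.


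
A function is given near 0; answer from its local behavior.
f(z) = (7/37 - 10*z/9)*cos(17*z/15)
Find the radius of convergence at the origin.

The factor cos(17*z/15) is entire and contributes no finite singular point.
The polynomial part has no poles.
No finite singular points: the Taylor series at 0 converges everywhere.

The radius of convergence is infinite.


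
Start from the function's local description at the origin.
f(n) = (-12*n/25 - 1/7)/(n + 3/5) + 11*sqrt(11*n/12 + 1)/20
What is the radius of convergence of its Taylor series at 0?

Denominator factor (n + 3/5): pole of order 1 at -3/5, modulus 3/5.
Branch term (11/20)*sqrt(1 - n/(-12/11)): its argument vanishes at n = -12/11, a square-root branch point, modulus 12/11.
The radius of convergence is the smallest modulus among the singular points: 3/5.

The radius of convergence is 3/5.


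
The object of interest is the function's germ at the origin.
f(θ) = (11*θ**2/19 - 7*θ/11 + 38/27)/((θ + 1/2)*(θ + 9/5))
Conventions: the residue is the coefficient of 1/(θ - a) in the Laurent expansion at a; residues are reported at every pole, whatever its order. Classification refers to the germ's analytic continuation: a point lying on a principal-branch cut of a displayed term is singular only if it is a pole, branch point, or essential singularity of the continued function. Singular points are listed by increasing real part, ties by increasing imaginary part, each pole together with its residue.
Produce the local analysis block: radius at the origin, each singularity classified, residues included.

Denominator factor (θ + 1/2): pole of order 1 at -1/2, modulus 1/2.
Denominator factor (θ + 9/5): pole of order 1 at -9/5, modulus 9/5.
The radius of convergence is the smallest modulus among the singular points: 1/2.
At the order-1 pole -9/5 set g(θ) = (θ - (-9/5))*f(θ) = (11*θ**2/19 - 7*θ/11 + 38/27)/(θ + 1/2).
Simple pole: residue = g(a) at a = -9/5, which is -1249544/366795.
At the order-1 pole -1/2 set g(θ) = (θ - (-1/2))*f(θ) = (11*θ**2/19 - 7*θ/11 + 38/27)/(θ + 9/5).
Simple pole: residue = g(a) at a = -1/2, which is 211085/146718.
List the singular points by increasing real part (a conjugate pair: the negative imaginary part first).

Radius of convergence at 0: 1/2.
At -9/5: a pole of order 1; residue -1249544/366795.
At -1/2: a pole of order 1; residue 211085/146718.


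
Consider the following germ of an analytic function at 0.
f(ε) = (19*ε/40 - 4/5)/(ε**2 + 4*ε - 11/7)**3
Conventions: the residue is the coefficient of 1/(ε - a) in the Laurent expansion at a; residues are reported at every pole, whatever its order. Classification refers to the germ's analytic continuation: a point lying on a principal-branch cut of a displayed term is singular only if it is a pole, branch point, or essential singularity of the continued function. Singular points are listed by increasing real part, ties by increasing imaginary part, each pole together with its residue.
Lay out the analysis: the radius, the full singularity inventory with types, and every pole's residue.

Denominator factor (ε**2 + 4*ε - 11/7)^3: discriminant 156/7, real irrational roots -2 + (1/7)*sqrt(273) and -2 - (1/7)*sqrt(273); poles of order 3, moduli -2 + (1/7)*sqrt(273) and 2 + (1/7)*sqrt(273).
The radius of convergence is the smallest modulus among the singular points: -2 + (1/7)*sqrt(273).
The factor ε**2 + 4*ε - 11/7 splits as (ε - a)(ε - a') with a = -2 - (1/7)*sqrt(273), a' = -2 + (1/7)*sqrt(273). At the order-3 pole a set g(ε) = (ε - a)^3*f(ε) = [19*ε/40 - 4/5] / (ε - a')^3.
Order-3 pole: residue = g''(a)/2; g''(-2 - (1/7)*sqrt(273)) = (343/632736)*sqrt(273), so the residue is (343/1265472)*sqrt(273).
The factor ε**2 + 4*ε - 11/7 splits as (ε - a)(ε - a') with a = -2 + (1/7)*sqrt(273), a' = -2 - (1/7)*sqrt(273). At the order-3 pole a set g(ε) = (ε - a)^3*f(ε) = [19*ε/40 - 4/5] / (ε - a')^3.
Order-3 pole: residue = g''(a)/2; g''(-2 + (1/7)*sqrt(273)) = -(343/632736)*sqrt(273), so the residue is -(343/1265472)*sqrt(273).
List the singular points by increasing real part (a conjugate pair: the negative imaginary part first).

Radius of convergence at 0: -2 + (1/7)*sqrt(273).
At -2 - (1/7)*sqrt(273): a pole of order 3; residue (343/1265472)*sqrt(273).
At -2 + (1/7)*sqrt(273): a pole of order 3; residue -(343/1265472)*sqrt(273).


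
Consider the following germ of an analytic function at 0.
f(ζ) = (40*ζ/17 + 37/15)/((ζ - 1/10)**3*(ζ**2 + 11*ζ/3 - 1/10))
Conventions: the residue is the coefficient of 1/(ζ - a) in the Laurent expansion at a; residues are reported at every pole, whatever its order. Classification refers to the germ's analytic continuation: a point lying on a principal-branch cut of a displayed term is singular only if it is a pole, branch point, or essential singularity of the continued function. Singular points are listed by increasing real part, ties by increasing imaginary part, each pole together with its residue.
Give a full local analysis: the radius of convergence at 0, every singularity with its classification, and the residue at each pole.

Radius of convergence at 0: -11/6 + (1/30)*sqrt(3115).
At -11/6 - (1/30)*sqrt(3115): a pole of order 1; residue -8521943000/9720379 + (95122327600/6055796117)*sqrt(3115).
At -11/6 + (1/30)*sqrt(3115): a pole of order 1; residue -8521943000/9720379 - (95122327600/6055796117)*sqrt(3115).
At 1/10: a pole of order 3; residue 17043886000/9720379.


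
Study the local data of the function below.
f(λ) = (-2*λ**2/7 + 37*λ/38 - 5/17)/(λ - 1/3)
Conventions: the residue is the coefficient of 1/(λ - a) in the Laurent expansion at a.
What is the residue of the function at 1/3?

The residue is -53/40698.

At the order-1 pole 1/3 set g(λ) = (λ - (1/3))*f(λ) = -2*λ**2/7 + 37*λ/38 - 5/17.
Simple pole: residue = g(a) at a = 1/3, which is -53/40698.


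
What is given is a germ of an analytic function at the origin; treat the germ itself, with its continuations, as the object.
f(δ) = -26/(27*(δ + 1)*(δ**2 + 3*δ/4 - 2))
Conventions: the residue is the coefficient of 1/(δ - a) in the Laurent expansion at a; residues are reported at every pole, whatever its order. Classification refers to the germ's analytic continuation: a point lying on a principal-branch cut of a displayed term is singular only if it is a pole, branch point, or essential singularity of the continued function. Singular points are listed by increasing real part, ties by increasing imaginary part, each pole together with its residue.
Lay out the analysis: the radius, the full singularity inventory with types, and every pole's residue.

Radius of convergence at 0: 1.
At -3/8 - (1/8)*sqrt(137): a pole of order 1; residue -52/189 - (260/25893)*sqrt(137).
At -1: a pole of order 1; residue 104/189.
At -3/8 + (1/8)*sqrt(137): a pole of order 1; residue -52/189 + (260/25893)*sqrt(137).

Denominator factor (δ**2 + 3*δ/4 - 2): discriminant 137/16, real irrational roots -3/8 + (1/8)*sqrt(137) and -3/8 - (1/8)*sqrt(137); poles of order 1, moduli -3/8 + (1/8)*sqrt(137) and 3/8 + (1/8)*sqrt(137).
Denominator factor (δ + 1): pole of order 1 at -1, modulus 1.
The radius of convergence is the smallest modulus among the singular points: 1.
The factor δ**2 + 3*δ/4 - 2 splits as (δ - a)(δ - a') with a = -3/8 - (1/8)*sqrt(137), a' = -3/8 + (1/8)*sqrt(137). At the order-1 pole a set g(δ) = (δ - a)*f(δ) = [-26/(27*(δ + 1))] / (δ - a').
Simple pole: residue = g(a) at a = -3/8 - (1/8)*sqrt(137), which is -52/189 - (260/25893)*sqrt(137).
At the order-1 pole -1 set g(δ) = (δ - (-1))*f(δ) = -26/(27*(δ**2 + 3*δ/4 - 2)).
Simple pole: residue = g(a) at a = -1, which is 104/189.
The factor δ**2 + 3*δ/4 - 2 splits as (δ - a)(δ - a') with a = -3/8 + (1/8)*sqrt(137), a' = -3/8 - (1/8)*sqrt(137). At the order-1 pole a set g(δ) = (δ - a)*f(δ) = [-26/(27*(δ + 1))] / (δ - a').
Simple pole: residue = g(a) at a = -3/8 + (1/8)*sqrt(137), which is -52/189 + (260/25893)*sqrt(137).
List the singular points by increasing real part (a conjugate pair: the negative imaginary part first).


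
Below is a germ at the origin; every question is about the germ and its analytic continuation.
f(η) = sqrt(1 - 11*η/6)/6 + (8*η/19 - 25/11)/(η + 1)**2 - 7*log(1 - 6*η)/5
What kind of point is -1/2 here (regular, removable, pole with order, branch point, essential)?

Denominator factors: η + 1 = 1/2 at η = -1/2 — none vanishes.
Branch term sqrt(1 - η/(6/11)): argument at -1/2 is 23/12, nonzero, so -1/2 is not its branch point (a point on a principal cut is still regular for the continued germ).
Branch term log(1 - η/(1/6)): argument at -1/2 is 4, nonzero, so -1/2 is not its branch point (a point on a principal cut is still regular for the continued germ).
So the germ continues analytically to -1/2.

The point is a regular point.


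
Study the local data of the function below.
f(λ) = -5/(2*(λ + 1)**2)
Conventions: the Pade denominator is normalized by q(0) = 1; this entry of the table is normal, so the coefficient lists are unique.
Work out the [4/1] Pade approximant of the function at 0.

Taylor coefficients needed (expand at 0): a_0 = -5/2, a_1 = 5, a_2 = -15/2, a_3 = 10, a_4 = -25/2, a_5 = 15.
Write the denominator as Q(λ) = 1 + q1*λ. Requiring Q*f - P = O(λ^6) with deg P <= 4 kills the coefficients of λ^5..λ^5 in Q*f:
  λ^5: a_5 + q1*a_4 = 0, i.e. 15 + (-25/2)*q1 = 0.
Solving this linear system: q1 = 6/5.
The numerator is Q*f truncated at degree 4: P0 = a_0 = -5/2; P1 = a_1 + q1*a_0 = 2; P2 = a_2 + q1*a_1 = -3/2; P3 = a_3 + q1*a_2 = 1; P4 = a_4 + q1*a_3 = -1/2.

The Pade approximant has numerator coefficients [-5/2, 2, -3/2, 1, -1/2]; denominator coefficients [1, 6/5].


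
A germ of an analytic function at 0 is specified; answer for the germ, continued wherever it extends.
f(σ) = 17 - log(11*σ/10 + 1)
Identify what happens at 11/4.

The point is a regular point.

There is no denominator, hence no pole anywhere.
Branch term log(1 - σ/(-10/11)): argument at 11/4 is 161/40, nonzero, so 11/4 is not its branch point (a point on a principal cut is still regular for the continued germ).
So the germ continues analytically to 11/4.


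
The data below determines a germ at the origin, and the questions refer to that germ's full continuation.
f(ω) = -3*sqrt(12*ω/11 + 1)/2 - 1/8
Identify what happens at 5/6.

There is no denominator, hence no pole anywhere.
Branch term sqrt(1 - ω/(-11/12)): argument at 5/6 is 21/11, nonzero, so 5/6 is not its branch point (a point on a principal cut is still regular for the continued germ).
So the germ continues analytically to 5/6.

The point is a regular point.


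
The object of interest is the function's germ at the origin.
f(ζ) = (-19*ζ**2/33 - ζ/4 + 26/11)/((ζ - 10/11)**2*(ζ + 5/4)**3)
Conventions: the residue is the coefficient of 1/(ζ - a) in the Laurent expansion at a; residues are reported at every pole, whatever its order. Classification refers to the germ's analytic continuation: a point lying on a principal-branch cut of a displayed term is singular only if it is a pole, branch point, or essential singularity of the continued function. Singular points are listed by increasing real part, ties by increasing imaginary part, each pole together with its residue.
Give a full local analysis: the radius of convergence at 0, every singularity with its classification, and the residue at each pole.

Radius of convergence at 0: 10/11.
At -5/4: a pole of order 3; residue 87498224/244351875.
At 10/11: a pole of order 2; residue -87498224/244351875.

Denominator factor (ζ + 5/4)^3: pole of order 3 at -5/4, modulus 5/4.
Denominator factor (ζ - 10/11)^2: pole of order 2 at 10/11, modulus 10/11.
The radius of convergence is the smallest modulus among the singular points: 10/11.
At the order-3 pole -5/4 set g(ζ) = (ζ - (-5/4))^3*f(ζ) = (-19*ζ**2/33 - ζ/4 + 26/11)/(ζ - 10/11)**2.
Order-3 pole: residue = g''(a)/2; g''(-5/4) = 174996448/244351875, so the residue is 87498224/244351875.
At the order-2 pole 10/11 set g(ζ) = (ζ - (10/11))^2*f(ζ) = (-19*ζ**2/33 - ζ/4 + 26/11)/(ζ + 5/4)**3.
Order-2 pole: residue = g'(a); g'(10/11) = -87498224/244351875, so the residue is -87498224/244351875.
List the singular points by increasing real part (a conjugate pair: the negative imaginary part first).


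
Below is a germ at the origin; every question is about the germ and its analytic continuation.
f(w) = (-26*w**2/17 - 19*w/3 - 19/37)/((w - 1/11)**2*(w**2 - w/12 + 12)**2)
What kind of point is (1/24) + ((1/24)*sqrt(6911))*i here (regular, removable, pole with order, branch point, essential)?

The point is a pole of order 2.

The denominator factor w**2 - w/12 + 12 vanishes at (1/24) + ((1/24)*sqrt(6911))*i and appears to the power 2; the numerator there equals (1591441/90576) - ((659/2448)*sqrt(6911))*i, nonzero, and no other factor vanishes.
Hence a pole whose order is the multiplicity, 2.


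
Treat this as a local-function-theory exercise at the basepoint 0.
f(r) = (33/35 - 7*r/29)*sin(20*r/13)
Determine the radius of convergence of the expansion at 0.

The factor sin(20*r/13) is entire and contributes no finite singular point.
The polynomial part has no poles.
No finite singular points: the Taylor series at 0 converges everywhere.

The radius of convergence is infinite.


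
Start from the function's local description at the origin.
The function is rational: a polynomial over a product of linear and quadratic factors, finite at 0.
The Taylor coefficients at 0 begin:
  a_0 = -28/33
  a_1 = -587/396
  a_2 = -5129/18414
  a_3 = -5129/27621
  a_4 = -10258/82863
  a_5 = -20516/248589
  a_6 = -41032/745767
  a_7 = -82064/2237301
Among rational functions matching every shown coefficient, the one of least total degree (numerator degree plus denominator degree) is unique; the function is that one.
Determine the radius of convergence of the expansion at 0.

No rational of total degree below 3 reproduces all 8 coefficients; solving the [2/1] Pade equations on them gives f(ν) = (-33*ν**2/31 + 11*ν/8 + 14/11)/(ν - 3/2), whose expansion matches every shown term.
Denominator factor (ν - 3/2): pole of order 1 at 3/2, modulus 3/2.
The radius of convergence is the smallest modulus among the singular points: 3/2.

The radius of convergence is 3/2.


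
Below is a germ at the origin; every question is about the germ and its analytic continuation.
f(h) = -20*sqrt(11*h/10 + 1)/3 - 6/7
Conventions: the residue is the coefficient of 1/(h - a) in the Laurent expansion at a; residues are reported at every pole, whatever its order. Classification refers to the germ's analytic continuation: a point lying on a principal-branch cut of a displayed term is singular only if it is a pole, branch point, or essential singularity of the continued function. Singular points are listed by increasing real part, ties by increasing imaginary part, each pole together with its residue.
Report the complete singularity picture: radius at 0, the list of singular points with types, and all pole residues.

Radius of convergence at 0: 10/11.
At -10/11: an algebraic (square-root) branch point.

Branch term (-20/3)*sqrt(1 - h/(-10/11)): its argument vanishes at h = -10/11, a square-root branch point, modulus 10/11.
The radius of convergence is the smallest modulus among the singular points: 10/11.


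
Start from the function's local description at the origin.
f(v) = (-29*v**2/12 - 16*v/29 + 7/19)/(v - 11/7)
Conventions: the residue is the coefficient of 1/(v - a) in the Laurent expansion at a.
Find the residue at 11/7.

The residue is -2094991/323988.

At the order-1 pole 11/7 set g(v) = (v - (11/7))*f(v) = -29*v**2/12 - 16*v/29 + 7/19.
Simple pole: residue = g(a) at a = 11/7, which is -2094991/323988.


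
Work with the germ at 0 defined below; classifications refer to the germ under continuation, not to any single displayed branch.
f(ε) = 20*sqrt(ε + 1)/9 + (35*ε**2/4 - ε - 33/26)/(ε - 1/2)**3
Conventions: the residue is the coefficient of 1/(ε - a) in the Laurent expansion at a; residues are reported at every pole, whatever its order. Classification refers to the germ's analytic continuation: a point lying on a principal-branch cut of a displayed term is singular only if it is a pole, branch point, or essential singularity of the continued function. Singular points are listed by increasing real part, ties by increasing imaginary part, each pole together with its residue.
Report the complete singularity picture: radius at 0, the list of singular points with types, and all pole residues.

Denominator factor (ε - 1/2)^3: pole of order 3 at 1/2, modulus 1/2.
Branch term (20/9)*sqrt(1 - ε/(-1)): its argument vanishes at ε = -1, a square-root branch point, modulus 1.
The radius of convergence is the smallest modulus among the singular points: 1/2.
The branch term is analytic at 1/2 and contributes nothing to the residue; only the rational part matters.
At the order-3 pole 1/2 set g(ε) = (ε - (1/2))^3*(rational part) = 35*ε**2/4 - ε - 33/26.
Order-3 pole: residue = g''(a)/2; g''(1/2) = 35/2, so the residue is 35/4.
List the singular points by increasing real part (a conjugate pair: the negative imaginary part first).

Radius of convergence at 0: 1/2.
At -1: an algebraic (square-root) branch point.
At 1/2: a pole of order 3; residue 35/4.
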